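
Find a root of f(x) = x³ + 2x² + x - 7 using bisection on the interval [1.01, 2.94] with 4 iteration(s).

f(x) = x³ + 2x² + x - 7
Initial interval: [1.01, 2.94]

Iteration 1:
  c_1 = (1.010000 + 2.940000)/2 = 1.975000
  f(c_1) = f(1.975000) = 10.479984
  f(a) × f(c) < 0, new interval: [1.010000, 1.975000]
Iteration 2:
  c_2 = (1.010000 + 1.975000)/2 = 1.492500
  f(c_2) = f(1.492500) = 2.272240
  f(a) × f(c) < 0, new interval: [1.010000, 1.492500]
Iteration 3:
  c_3 = (1.010000 + 1.492500)/2 = 1.251250
  f(c_3) = f(1.251250) = -0.658507
  f(a) × f(c) ≥ 0, new interval: [1.251250, 1.492500]
Iteration 4:
  c_4 = (1.251250 + 1.492500)/2 = 1.371875
  f(c_4) = f(1.371875) = 0.717882
  f(a) × f(c) < 0, new interval: [1.251250, 1.371875]

After 4 iteration(s), the approximation is c_4 = 1.371875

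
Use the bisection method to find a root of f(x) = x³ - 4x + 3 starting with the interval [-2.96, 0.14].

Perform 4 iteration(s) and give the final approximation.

f(x) = x³ - 4x + 3
Initial interval: [-2.96, 0.14]

Iteration 1:
  c_1 = (-2.960000 + 0.140000)/2 = -1.410000
  f(c_1) = f(-1.410000) = 5.836779
  f(a) × f(c) < 0, new interval: [-2.960000, -1.410000]
Iteration 2:
  c_2 = (-2.960000 + (-1.410000))/2 = -2.185000
  f(c_2) = f(-2.185000) = 1.308318
  f(a) × f(c) < 0, new interval: [-2.960000, -2.185000]
Iteration 3:
  c_3 = (-2.960000 + (-2.185000))/2 = -2.572500
  f(c_3) = f(-2.572500) = -3.734178
  f(a) × f(c) ≥ 0, new interval: [-2.572500, -2.185000]
Iteration 4:
  c_4 = (-2.572500 + (-2.185000))/2 = -2.378750
  f(c_4) = f(-2.378750) = -0.945042
  f(a) × f(c) ≥ 0, new interval: [-2.378750, -2.185000]

After 4 iteration(s), the approximation is c_4 = -2.378750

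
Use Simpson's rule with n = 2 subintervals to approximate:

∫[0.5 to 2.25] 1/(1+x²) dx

f(x) = 1/(1+x²)
a = 0.5, b = 2.25, n = 2
h = (b - a)/n = 0.875000

Simpson's rule: (h/3)[f(x₀) + 4f(x₁) + 2f(x₂) + ... + f(xₙ)]

x_0 = 0.5000, f(x_0) = 0.800000, coefficient = 1
x_1 = 1.3750, f(x_1) = 0.345946, coefficient = 4
x_2 = 2.2500, f(x_2) = 0.164948, coefficient = 1

I ≈ (0.875000/3) × 2.348732 = 0.685047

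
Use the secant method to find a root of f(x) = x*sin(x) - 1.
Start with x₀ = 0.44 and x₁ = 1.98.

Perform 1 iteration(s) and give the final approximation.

f(x) = x*sin(x) - 1
x₀ = 0.44, x₁ = 1.98

Secant formula: x_{n+1} = x_n - f(x_n)(x_n - x_{n-1})/(f(x_n) - f(x_{n-1}))

Iteration 1:
  f(0.440000) = -0.812587
  f(1.980000) = 0.816527
  x_2 = 1.980000 - 0.816527×(1.980000 - 0.440000)/(0.816527 - (-0.812587))
       = 1.208138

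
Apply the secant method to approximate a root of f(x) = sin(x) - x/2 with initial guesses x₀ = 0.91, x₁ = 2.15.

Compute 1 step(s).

f(x) = sin(x) - x/2
x₀ = 0.91, x₁ = 2.15

Secant formula: x_{n+1} = x_n - f(x_n)(x_n - x_{n-1})/(f(x_n) - f(x_{n-1}))

Iteration 1:
  f(0.910000) = 0.334504
  f(2.150000) = -0.238101
  x_2 = 2.150000 - (-0.238101)×(2.150000 - 0.910000)/(-0.238101 - 0.334504)
       = 1.634382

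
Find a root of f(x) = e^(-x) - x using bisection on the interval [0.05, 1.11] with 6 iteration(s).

f(x) = e^(-x) - x
Initial interval: [0.05, 1.11]

Iteration 1:
  c_1 = (0.050000 + 1.110000)/2 = 0.580000
  f(c_1) = f(0.580000) = -0.020102
  f(a) × f(c) < 0, new interval: [0.050000, 0.580000]
Iteration 2:
  c_2 = (0.050000 + 0.580000)/2 = 0.315000
  f(c_2) = f(0.315000) = 0.414789
  f(a) × f(c) ≥ 0, new interval: [0.315000, 0.580000]
Iteration 3:
  c_3 = (0.315000 + 0.580000)/2 = 0.447500
  f(c_3) = f(0.447500) = 0.191724
  f(a) × f(c) ≥ 0, new interval: [0.447500, 0.580000]
Iteration 4:
  c_4 = (0.447500 + 0.580000)/2 = 0.513750
  f(c_4) = f(0.513750) = 0.084498
  f(a) × f(c) ≥ 0, new interval: [0.513750, 0.580000]
Iteration 5:
  c_5 = (0.513750 + 0.580000)/2 = 0.546875
  f(c_5) = f(0.546875) = 0.031881
  f(a) × f(c) ≥ 0, new interval: [0.546875, 0.580000]
Iteration 6:
  c_6 = (0.546875 + 0.580000)/2 = 0.563438
  f(c_6) = f(0.563438) = 0.005811
  f(a) × f(c) ≥ 0, new interval: [0.563438, 0.580000]

After 6 iteration(s), the approximation is c_6 = 0.563438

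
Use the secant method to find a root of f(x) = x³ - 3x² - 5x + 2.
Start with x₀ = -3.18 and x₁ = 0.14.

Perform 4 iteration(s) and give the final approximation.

f(x) = x³ - 3x² - 5x + 2
x₀ = -3.18, x₁ = 0.14

Secant formula: x_{n+1} = x_n - f(x_n)(x_n - x_{n-1})/(f(x_n) - f(x_{n-1}))

Iteration 1:
  f(-3.180000) = -44.594632
  f(0.140000) = 1.243944
  x_2 = 0.140000 - 1.243944×(0.140000 - (-3.180000))/(1.243944 - (-44.594632))
       = 0.049904
Iteration 2:
  f(0.140000) = 1.243944
  f(0.049904) = 1.743136
  x_3 = 0.049904 - 1.743136×(0.049904 - 0.140000)/(1.743136 - 1.243944)
       = 0.364513
Iteration 3:
  f(0.049904) = 1.743136
  f(0.364513) = -0.172741
  x_4 = 0.364513 - (-0.172741)×(0.364513 - 0.049904)/(-0.172741 - 1.743136)
       = 0.336147
Iteration 4:
  f(0.364513) = -0.172741
  f(0.336147) = 0.018265
  x_5 = 0.336147 - 0.018265×(0.336147 - 0.364513)/(0.018265 - (-0.172741))
       = 0.338859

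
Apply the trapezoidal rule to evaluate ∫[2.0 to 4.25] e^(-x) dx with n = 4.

f(x) = e^(-x)
a = 2.0, b = 4.25, n = 4
h = (b - a)/n = 0.562500

Trapezoidal rule: (h/2)[f(x₀) + 2f(x₁) + 2f(x₂) + ... + f(xₙ)]

x_0 = 2.0000, f(x_0) = 0.135335, coefficient = 1
x_1 = 2.5625, f(x_1) = 0.077112, coefficient = 2
x_2 = 3.1250, f(x_2) = 0.043937, coefficient = 2
x_3 = 3.6875, f(x_3) = 0.025035, coefficient = 2
x_4 = 4.2500, f(x_4) = 0.014264, coefficient = 1

I ≈ (0.562500/2) × 0.441766 = 0.124247
Exact value: 0.121071
Error: 0.003176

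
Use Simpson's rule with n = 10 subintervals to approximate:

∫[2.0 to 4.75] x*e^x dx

f(x) = x*e^x
a = 2.0, b = 4.75, n = 10
h = (b - a)/n = 0.275000

Simpson's rule: (h/3)[f(x₀) + 4f(x₁) + 2f(x₂) + ... + f(xₙ)]

x_0 = 2.0000, f(x_0) = 14.778112, coefficient = 1
x_1 = 2.2750, f(x_1) = 22.131016, coefficient = 4
x_2 = 2.5500, f(x_2) = 32.658115, coefficient = 2
x_3 = 2.8250, f(x_3) = 47.632170, coefficient = 4
x_4 = 3.1000, f(x_4) = 68.813649, coefficient = 2
x_5 = 3.3750, f(x_5) = 98.631958, coefficient = 4
x_6 = 3.6500, f(x_6) = 140.432531, coefficient = 2
x_7 = 3.9250, f(x_7) = 198.813331, coefficient = 4
x_8 = 4.2000, f(x_8) = 280.082590, coefficient = 2
x_9 = 4.4750, f(x_9) = 392.880837, coefficient = 4
x_10 = 4.7500, f(x_10) = 549.025352, coefficient = 1

I ≈ (0.275000/3) × 4648.134479 = 426.078994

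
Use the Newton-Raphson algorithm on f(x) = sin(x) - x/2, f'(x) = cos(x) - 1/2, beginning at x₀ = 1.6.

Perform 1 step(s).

f(x) = sin(x) - x/2
f'(x) = cos(x) - 1/2
x₀ = 1.6

Newton-Raphson formula: x_{n+1} = x_n - f(x_n)/f'(x_n)

Iteration 1:
  f(1.600000) = 0.199574
  f'(1.600000) = -0.529200
  x_1 = 1.600000 - 0.199574/(-0.529200) = 1.977124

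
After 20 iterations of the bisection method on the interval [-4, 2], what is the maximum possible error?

Bisection error bound: |error| ≤ (b-a)/2^n
|error| ≤ (2 - (-4))/2^20 = 6/2^20
|error| ≤ 0.0000057220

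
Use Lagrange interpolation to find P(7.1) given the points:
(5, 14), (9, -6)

Lagrange interpolation formula:
P(x) = Σ yᵢ × Lᵢ(x)
where Lᵢ(x) = Π_{j≠i} (x - xⱼ)/(xᵢ - xⱼ)

L_0(7.1) = (7.1 - 9)/(5 - 9) = 0.475000
L_1(7.1) = (7.1 - 5)/(9 - 5) = 0.525000

P(7.1) = 14×L_0(7.1) + (-6)×L_1(7.1)
P(7.1) = 3.500000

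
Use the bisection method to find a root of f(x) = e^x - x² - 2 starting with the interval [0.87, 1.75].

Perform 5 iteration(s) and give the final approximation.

f(x) = e^x - x² - 2
Initial interval: [0.87, 1.75]

Iteration 1:
  c_1 = (0.870000 + 1.750000)/2 = 1.310000
  f(c_1) = f(1.310000) = -0.009926
  f(a) × f(c) ≥ 0, new interval: [1.310000, 1.750000]
Iteration 2:
  c_2 = (1.310000 + 1.750000)/2 = 1.530000
  f(c_2) = f(1.530000) = 0.277277
  f(a) × f(c) < 0, new interval: [1.310000, 1.530000]
Iteration 3:
  c_3 = (1.310000 + 1.530000)/2 = 1.420000
  f(c_3) = f(1.420000) = 0.120720
  f(a) × f(c) < 0, new interval: [1.310000, 1.420000]
Iteration 4:
  c_4 = (1.310000 + 1.420000)/2 = 1.365000
  f(c_4) = f(1.365000) = 0.052498
  f(a) × f(c) < 0, new interval: [1.310000, 1.365000]
Iteration 5:
  c_5 = (1.310000 + 1.365000)/2 = 1.337500
  f(c_5) = f(1.337500) = 0.020602
  f(a) × f(c) < 0, new interval: [1.310000, 1.337500]

After 5 iteration(s), the approximation is c_5 = 1.337500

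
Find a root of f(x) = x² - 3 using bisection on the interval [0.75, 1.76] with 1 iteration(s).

f(x) = x² - 3
Initial interval: [0.75, 1.76]

Iteration 1:
  c_1 = (0.750000 + 1.760000)/2 = 1.255000
  f(c_1) = f(1.255000) = -1.424975
  f(a) × f(c) ≥ 0, new interval: [1.255000, 1.760000]

After 1 iteration(s), the approximation is c_1 = 1.255000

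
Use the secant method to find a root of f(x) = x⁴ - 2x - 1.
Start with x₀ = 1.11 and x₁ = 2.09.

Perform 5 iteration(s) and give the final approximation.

f(x) = x⁴ - 2x - 1
x₀ = 1.11, x₁ = 2.09

Secant formula: x_{n+1} = x_n - f(x_n)(x_n - x_{n-1})/(f(x_n) - f(x_{n-1}))

Iteration 1:
  f(1.110000) = -1.701930
  f(2.090000) = 13.900298
  x_2 = 2.090000 - 13.900298×(2.090000 - 1.110000)/(13.900298 - (-1.701930))
       = 1.216901
Iteration 2:
  f(2.090000) = 13.900298
  f(1.216901) = -1.240892
  x_3 = 1.216901 - (-1.240892)×(1.216901 - 2.090000)/(-1.240892 - 13.900298)
       = 1.288455
Iteration 3:
  f(1.216901) = -1.240892
  f(1.288455) = -0.820921
  x_4 = 1.288455 - (-0.820921)×(1.288455 - 1.216901)/(-0.820921 - (-1.240892))
       = 1.428324
Iteration 4:
  f(1.288455) = -0.820921
  f(1.428324) = 0.305398
  x_5 = 1.428324 - 0.305398×(1.428324 - 1.288455)/(0.305398 - (-0.820921))
       = 1.390399
Iteration 5:
  f(1.428324) = 0.305398
  f(1.390399) = -0.043499
  x_6 = 1.390399 - (-0.043499)×(1.390399 - 1.428324)/(-0.043499 - 0.305398)
       = 1.395127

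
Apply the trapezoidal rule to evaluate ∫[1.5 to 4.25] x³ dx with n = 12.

f(x) = x³
a = 1.5, b = 4.25, n = 12
h = (b - a)/n = 0.229167

Trapezoidal rule: (h/2)[f(x₀) + 2f(x₁) + 2f(x₂) + ... + f(xₙ)]

x_0 = 1.5000, f(x_0) = 3.375000, coefficient = 1
x_1 = 1.7292, f(x_1) = 5.170238, coefficient = 2
x_2 = 1.9583, f(x_2) = 7.510344, coefficient = 2
x_3 = 2.1875, f(x_3) = 10.467529, coefficient = 2
x_4 = 2.4167, f(x_4) = 14.114005, coefficient = 2
x_5 = 2.6458, f(x_5) = 18.521982, coefficient = 2
x_6 = 2.8750, f(x_6) = 23.763672, coefficient = 2
x_7 = 3.1042, f(x_7) = 29.911287, coefficient = 2
x_8 = 3.3333, f(x_8) = 37.037037, coefficient = 2
x_9 = 3.5625, f(x_9) = 45.213135, coefficient = 2
x_10 = 3.7917, f(x_10) = 54.511791, coefficient = 2
x_11 = 4.0208, f(x_11) = 65.005217, coefficient = 2
x_12 = 4.2500, f(x_12) = 76.765625, coefficient = 1

I ≈ (0.229167/2) × 702.593099 = 80.505459
Exact value: 80.297852
Error: 0.207608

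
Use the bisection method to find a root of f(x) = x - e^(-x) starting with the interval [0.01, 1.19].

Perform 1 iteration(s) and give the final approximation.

f(x) = x - e^(-x)
Initial interval: [0.01, 1.19]

Iteration 1:
  c_1 = (0.010000 + 1.190000)/2 = 0.600000
  f(c_1) = f(0.600000) = 0.051188
  f(a) × f(c) < 0, new interval: [0.010000, 0.600000]

After 1 iteration(s), the approximation is c_1 = 0.600000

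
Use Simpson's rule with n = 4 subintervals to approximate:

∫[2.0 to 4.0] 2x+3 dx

f(x) = 2x+3
a = 2.0, b = 4.0, n = 4
h = (b - a)/n = 0.500000

Simpson's rule: (h/3)[f(x₀) + 4f(x₁) + 2f(x₂) + ... + f(xₙ)]

x_0 = 2.0000, f(x_0) = 7.000000, coefficient = 1
x_1 = 2.5000, f(x_1) = 8.000000, coefficient = 4
x_2 = 3.0000, f(x_2) = 9.000000, coefficient = 2
x_3 = 3.5000, f(x_3) = 10.000000, coefficient = 4
x_4 = 4.0000, f(x_4) = 11.000000, coefficient = 1

I ≈ (0.500000/3) × 108.000000 = 18.000000
Exact value: 18.000000
Error: 0.000000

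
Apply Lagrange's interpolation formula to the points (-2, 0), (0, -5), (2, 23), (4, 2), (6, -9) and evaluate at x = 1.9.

Lagrange interpolation formula:
P(x) = Σ yᵢ × Lᵢ(x)
where Lᵢ(x) = Π_{j≠i} (x - xⱼ)/(xᵢ - xⱼ)

L_0(1.9) = (1.9 - 0)/(-2 - 0) × (1.9 - 2)/(-2 - 2) × (1.9 - 4)/(-2 - 4) × (1.9 - 6)/(-2 - 6) = -0.004260
L_1(1.9) = (1.9 - (-2))/(0 - (-2)) × (1.9 - 2)/(0 - 2) × (1.9 - 4)/(0 - 4) × (1.9 - 6)/(0 - 6) = 0.034978
L_2(1.9) = (1.9 - (-2))/(2 - (-2)) × (1.9 - 0)/(2 - 0) × (1.9 - 4)/(2 - 4) × (1.9 - 6)/(2 - 6) = 0.996877
L_3(1.9) = (1.9 - (-2))/(4 - (-2)) × (1.9 - 0)/(4 - 0) × (1.9 - 2)/(4 - 2) × (1.9 - 6)/(4 - 6) = -0.031647
L_4(1.9) = (1.9 - (-2))/(6 - (-2)) × (1.9 - 0)/(6 - 0) × (1.9 - 2)/(6 - 2) × (1.9 - 4)/(6 - 4) = 0.004052

P(1.9) = 0×L_0(1.9) + (-5)×L_1(1.9) + 23×L_2(1.9) + 2×L_3(1.9) + (-9)×L_4(1.9)
P(1.9) = 22.653505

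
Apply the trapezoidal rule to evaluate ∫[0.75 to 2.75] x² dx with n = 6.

f(x) = x²
a = 0.75, b = 2.75, n = 6
h = (b - a)/n = 0.333333

Trapezoidal rule: (h/2)[f(x₀) + 2f(x₁) + 2f(x₂) + ... + f(xₙ)]

x_0 = 0.7500, f(x_0) = 0.562500, coefficient = 1
x_1 = 1.0833, f(x_1) = 1.173611, coefficient = 2
x_2 = 1.4167, f(x_2) = 2.006944, coefficient = 2
x_3 = 1.7500, f(x_3) = 3.062500, coefficient = 2
x_4 = 2.0833, f(x_4) = 4.340278, coefficient = 2
x_5 = 2.4167, f(x_5) = 5.840278, coefficient = 2
x_6 = 2.7500, f(x_6) = 7.562500, coefficient = 1

I ≈ (0.333333/2) × 40.972222 = 6.828704
Exact value: 6.791667
Error: 0.037037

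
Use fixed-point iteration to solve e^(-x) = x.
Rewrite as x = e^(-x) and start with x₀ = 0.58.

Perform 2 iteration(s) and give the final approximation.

Equation: e^(-x) = x
Fixed-point form: x = e^(-x)
x₀ = 0.58

x_1 = g(0.580000) = 0.559898
x_2 = g(0.559898) = 0.571267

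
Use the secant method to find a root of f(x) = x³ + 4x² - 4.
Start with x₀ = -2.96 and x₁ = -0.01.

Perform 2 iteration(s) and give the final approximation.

f(x) = x³ + 4x² - 4
x₀ = -2.96, x₁ = -0.01

Secant formula: x_{n+1} = x_n - f(x_n)(x_n - x_{n-1})/(f(x_n) - f(x_{n-1}))

Iteration 1:
  f(-2.960000) = 5.112064
  f(-0.010000) = -3.999601
  x_2 = -0.010000 - (-3.999601)×(-0.010000 - (-2.960000))/(-3.999601 - 5.112064)
       = -1.304914
Iteration 2:
  f(-0.010000) = -3.999601
  f(-1.304914) = 0.589194
  x_3 = -1.304914 - 0.589194×(-1.304914 - (-0.010000))/(0.589194 - (-3.999601))
       = -1.138649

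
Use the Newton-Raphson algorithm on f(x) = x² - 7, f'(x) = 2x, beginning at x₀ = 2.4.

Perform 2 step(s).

f(x) = x² - 7
f'(x) = 2x
x₀ = 2.4

Newton-Raphson formula: x_{n+1} = x_n - f(x_n)/f'(x_n)

Iteration 1:
  f(2.400000) = -1.240000
  f'(2.400000) = 4.800000
  x_1 = 2.400000 - (-1.240000)/4.800000 = 2.658333
Iteration 2:
  f(2.658333) = 0.066736
  f'(2.658333) = 5.316667
  x_2 = 2.658333 - 0.066736/5.316667 = 2.645781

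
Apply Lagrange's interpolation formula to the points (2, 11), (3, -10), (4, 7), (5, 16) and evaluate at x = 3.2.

Lagrange interpolation formula:
P(x) = Σ yᵢ × Lᵢ(x)
where Lᵢ(x) = Π_{j≠i} (x - xⱼ)/(xᵢ - xⱼ)

L_0(3.2) = (3.2 - 3)/(2 - 3) × (3.2 - 4)/(2 - 4) × (3.2 - 5)/(2 - 5) = -0.048000
L_1(3.2) = (3.2 - 2)/(3 - 2) × (3.2 - 4)/(3 - 4) × (3.2 - 5)/(3 - 5) = 0.864000
L_2(3.2) = (3.2 - 2)/(4 - 2) × (3.2 - 3)/(4 - 3) × (3.2 - 5)/(4 - 5) = 0.216000
L_3(3.2) = (3.2 - 2)/(5 - 2) × (3.2 - 3)/(5 - 3) × (3.2 - 4)/(5 - 4) = -0.032000

P(3.2) = 11×L_0(3.2) + (-10)×L_1(3.2) + 7×L_2(3.2) + 16×L_3(3.2)
P(3.2) = -8.168000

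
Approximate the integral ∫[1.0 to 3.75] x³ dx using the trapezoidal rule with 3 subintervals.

f(x) = x³
a = 1.0, b = 3.75, n = 3
h = (b - a)/n = 0.916667

Trapezoidal rule: (h/2)[f(x₀) + 2f(x₁) + 2f(x₂) + ... + f(xₙ)]

x_0 = 1.0000, f(x_0) = 1.000000, coefficient = 1
x_1 = 1.9167, f(x_1) = 7.041088, coefficient = 2
x_2 = 2.8333, f(x_2) = 22.745370, coefficient = 2
x_3 = 3.7500, f(x_3) = 52.734375, coefficient = 1

I ≈ (0.916667/2) × 113.307292 = 51.932509
Exact value: 49.188477
Error: 2.744032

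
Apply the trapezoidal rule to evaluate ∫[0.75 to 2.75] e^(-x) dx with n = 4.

f(x) = e^(-x)
a = 0.75, b = 2.75, n = 4
h = (b - a)/n = 0.500000

Trapezoidal rule: (h/2)[f(x₀) + 2f(x₁) + 2f(x₂) + ... + f(xₙ)]

x_0 = 0.7500, f(x_0) = 0.472367, coefficient = 1
x_1 = 1.2500, f(x_1) = 0.286505, coefficient = 2
x_2 = 1.7500, f(x_2) = 0.173774, coefficient = 2
x_3 = 2.2500, f(x_3) = 0.105399, coefficient = 2
x_4 = 2.7500, f(x_4) = 0.063928, coefficient = 1

I ≈ (0.500000/2) × 1.667650 = 0.416913
Exact value: 0.408439
Error: 0.008474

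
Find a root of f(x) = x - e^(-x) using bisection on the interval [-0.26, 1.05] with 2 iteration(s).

f(x) = x - e^(-x)
Initial interval: [-0.26, 1.05]

Iteration 1:
  c_1 = (-0.260000 + 1.050000)/2 = 0.395000
  f(c_1) = f(0.395000) = -0.278680
  f(a) × f(c) ≥ 0, new interval: [0.395000, 1.050000]
Iteration 2:
  c_2 = (0.395000 + 1.050000)/2 = 0.722500
  f(c_2) = f(0.722500) = 0.236963
  f(a) × f(c) < 0, new interval: [0.395000, 0.722500]

After 2 iteration(s), the approximation is c_2 = 0.722500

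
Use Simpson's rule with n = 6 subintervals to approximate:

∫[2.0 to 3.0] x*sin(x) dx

f(x) = x*sin(x)
a = 2.0, b = 3.0, n = 6
h = (b - a)/n = 0.166667

Simpson's rule: (h/3)[f(x₀) + 4f(x₁) + 2f(x₂) + ... + f(xₙ)]

x_0 = 2.0000, f(x_0) = 1.818595, coefficient = 1
x_1 = 2.1667, f(x_1) = 1.793264, coefficient = 4
x_2 = 2.3333, f(x_2) = 1.687200, coefficient = 2
x_3 = 2.5000, f(x_3) = 1.496180, coefficient = 4
x_4 = 2.6667, f(x_4) = 1.219394, coefficient = 2
x_5 = 2.8333, f(x_5) = 0.859635, coefficient = 4
x_6 = 3.0000, f(x_6) = 0.423360, coefficient = 1

I ≈ (0.166667/3) × 24.651459 = 1.369526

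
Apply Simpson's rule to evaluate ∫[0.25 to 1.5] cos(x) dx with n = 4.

f(x) = cos(x)
a = 0.25, b = 1.5, n = 4
h = (b - a)/n = 0.312500

Simpson's rule: (h/3)[f(x₀) + 4f(x₁) + 2f(x₂) + ... + f(xₙ)]

x_0 = 0.2500, f(x_0) = 0.968912, coefficient = 1
x_1 = 0.5625, f(x_1) = 0.845924, coefficient = 4
x_2 = 0.8750, f(x_2) = 0.640997, coefficient = 2
x_3 = 1.1875, f(x_3) = 0.373980, coefficient = 4
x_4 = 1.5000, f(x_4) = 0.070737, coefficient = 1

I ≈ (0.312500/3) × 7.201260 = 0.750131
Exact value: 0.750091
Error: 0.000040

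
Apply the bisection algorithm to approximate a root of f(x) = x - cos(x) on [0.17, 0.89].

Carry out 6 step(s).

f(x) = x - cos(x)
Initial interval: [0.17, 0.89]

Iteration 1:
  c_1 = (0.170000 + 0.890000)/2 = 0.530000
  f(c_1) = f(0.530000) = -0.332807
  f(a) × f(c) ≥ 0, new interval: [0.530000, 0.890000]
Iteration 2:
  c_2 = (0.530000 + 0.890000)/2 = 0.710000
  f(c_2) = f(0.710000) = -0.048362
  f(a) × f(c) ≥ 0, new interval: [0.710000, 0.890000]
Iteration 3:
  c_3 = (0.710000 + 0.890000)/2 = 0.800000
  f(c_3) = f(0.800000) = 0.103293
  f(a) × f(c) < 0, new interval: [0.710000, 0.800000]
Iteration 4:
  c_4 = (0.710000 + 0.800000)/2 = 0.755000
  f(c_4) = f(0.755000) = 0.026728
  f(a) × f(c) < 0, new interval: [0.710000, 0.755000]
Iteration 5:
  c_5 = (0.710000 + 0.755000)/2 = 0.732500
  f(c_5) = f(0.732500) = -0.011005
  f(a) × f(c) ≥ 0, new interval: [0.732500, 0.755000]
Iteration 6:
  c_6 = (0.732500 + 0.755000)/2 = 0.743750
  f(c_6) = f(0.743750) = 0.007815
  f(a) × f(c) < 0, new interval: [0.732500, 0.743750]

After 6 iteration(s), the approximation is c_6 = 0.743750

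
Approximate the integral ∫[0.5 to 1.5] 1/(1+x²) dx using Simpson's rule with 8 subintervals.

f(x) = 1/(1+x²)
a = 0.5, b = 1.5, n = 8
h = (b - a)/n = 0.125000

Simpson's rule: (h/3)[f(x₀) + 4f(x₁) + 2f(x₂) + ... + f(xₙ)]

x_0 = 0.5000, f(x_0) = 0.800000, coefficient = 1
x_1 = 0.6250, f(x_1) = 0.719101, coefficient = 4
x_2 = 0.7500, f(x_2) = 0.640000, coefficient = 2
x_3 = 0.8750, f(x_3) = 0.566372, coefficient = 4
x_4 = 1.0000, f(x_4) = 0.500000, coefficient = 2
x_5 = 1.1250, f(x_5) = 0.441379, coefficient = 4
x_6 = 1.2500, f(x_6) = 0.390244, coefficient = 2
x_7 = 1.3750, f(x_7) = 0.345946, coefficient = 4
x_8 = 1.5000, f(x_8) = 0.307692, coefficient = 1

I ≈ (0.125000/3) × 12.459372 = 0.519141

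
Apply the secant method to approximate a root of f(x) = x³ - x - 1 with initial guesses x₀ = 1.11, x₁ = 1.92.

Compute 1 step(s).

f(x) = x³ - x - 1
x₀ = 1.11, x₁ = 1.92

Secant formula: x_{n+1} = x_n - f(x_n)(x_n - x_{n-1})/(f(x_n) - f(x_{n-1}))

Iteration 1:
  f(1.110000) = -0.742369
  f(1.920000) = 4.157888
  x_2 = 1.920000 - 4.157888×(1.920000 - 1.110000)/(4.157888 - (-0.742369))
       = 1.232712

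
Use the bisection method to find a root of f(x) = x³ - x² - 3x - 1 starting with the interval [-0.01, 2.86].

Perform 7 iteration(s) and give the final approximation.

f(x) = x³ - x² - 3x - 1
Initial interval: [-0.01, 2.86]

Iteration 1:
  c_1 = (-0.010000 + 2.860000)/2 = 1.425000
  f(c_1) = f(1.425000) = -4.411984
  f(a) × f(c) ≥ 0, new interval: [1.425000, 2.860000]
Iteration 2:
  c_2 = (1.425000 + 2.860000)/2 = 2.142500
  f(c_2) = f(2.142500) = -2.183075
  f(a) × f(c) ≥ 0, new interval: [2.142500, 2.860000]
Iteration 3:
  c_3 = (2.142500 + 2.860000)/2 = 2.501250
  f(c_3) = f(2.501250) = 0.888448
  f(a) × f(c) < 0, new interval: [2.142500, 2.501250]
Iteration 4:
  c_4 = (2.142500 + 2.501250)/2 = 2.321875
  f(c_4) = f(2.321875) = -0.839260
  f(a) × f(c) ≥ 0, new interval: [2.321875, 2.501250]
Iteration 5:
  c_5 = (2.321875 + 2.501250)/2 = 2.411562
  f(c_5) = f(2.411562) = -0.025557
  f(a) × f(c) ≥ 0, new interval: [2.411562, 2.501250]
Iteration 6:
  c_6 = (2.411562 + 2.501250)/2 = 2.456406
  f(c_6) = f(2.456406) = 0.418637
  f(a) × f(c) < 0, new interval: [2.411562, 2.456406]
Iteration 7:
  c_7 = (2.411562 + 2.456406)/2 = 2.433984
  f(c_7) = f(2.433984) = 0.193372
  f(a) × f(c) < 0, new interval: [2.411562, 2.433984]

After 7 iteration(s), the approximation is c_7 = 2.433984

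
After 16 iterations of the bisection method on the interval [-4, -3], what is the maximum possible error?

Bisection error bound: |error| ≤ (b-a)/2^n
|error| ≤ (-3 - (-4))/2^16 = 1/2^16
|error| ≤ 0.0000152588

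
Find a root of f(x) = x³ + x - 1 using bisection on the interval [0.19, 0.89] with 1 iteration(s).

f(x) = x³ + x - 1
Initial interval: [0.19, 0.89]

Iteration 1:
  c_1 = (0.190000 + 0.890000)/2 = 0.540000
  f(c_1) = f(0.540000) = -0.302536
  f(a) × f(c) ≥ 0, new interval: [0.540000, 0.890000]

After 1 iteration(s), the approximation is c_1 = 0.540000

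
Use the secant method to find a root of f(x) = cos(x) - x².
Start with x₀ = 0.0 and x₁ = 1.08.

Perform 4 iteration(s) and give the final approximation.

f(x) = cos(x) - x²
x₀ = 0.0, x₁ = 1.08

Secant formula: x_{n+1} = x_n - f(x_n)(x_n - x_{n-1})/(f(x_n) - f(x_{n-1}))

Iteration 1:
  f(0.000000) = 1.000000
  f(1.080000) = -0.695072
  x_2 = 1.080000 - (-0.695072)×(1.080000 - 0.000000)/(-0.695072 - 1.000000)
       = 0.637141
Iteration 2:
  f(1.080000) = -0.695072
  f(0.637141) = 0.397851
  x_3 = 0.637141 - 0.397851×(0.637141 - 1.080000)/(0.397851 - (-0.695072))
       = 0.798353
Iteration 3:
  f(0.637141) = 0.397851
  f(0.798353) = 0.060520
  x_4 = 0.798353 - 0.060520×(0.798353 - 0.637141)/(0.060520 - 0.397851)
       = 0.827276
Iteration 4:
  f(0.798353) = 0.060520
  f(0.827276) = -0.007501
  x_5 = 0.827276 - (-0.007501)×(0.827276 - 0.798353)/(-0.007501 - 0.060520)
       = 0.824086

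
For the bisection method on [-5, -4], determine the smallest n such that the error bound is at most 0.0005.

We need (b-a)/2^n ≤ 0.0005
(-4 - (-5))/2^n ≤ 0.0005
1/2^n ≤ 0.0005
2^n ≥ 2000
n ≥ log₂(2000) = 10.97
n ≥ 11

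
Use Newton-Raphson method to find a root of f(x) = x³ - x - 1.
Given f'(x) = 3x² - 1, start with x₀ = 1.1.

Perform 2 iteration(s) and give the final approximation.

f(x) = x³ - x - 1
f'(x) = 3x² - 1
x₀ = 1.1

Newton-Raphson formula: x_{n+1} = x_n - f(x_n)/f'(x_n)

Iteration 1:
  f(1.100000) = -0.769000
  f'(1.100000) = 2.630000
  x_1 = 1.100000 - (-0.769000)/2.630000 = 1.392395
Iteration 2:
  f(1.392395) = 0.307132
  f'(1.392395) = 4.816295
  x_2 = 1.392395 - 0.307132/4.816295 = 1.328626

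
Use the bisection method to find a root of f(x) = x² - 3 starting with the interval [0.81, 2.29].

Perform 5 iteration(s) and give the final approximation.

f(x) = x² - 3
Initial interval: [0.81, 2.29]

Iteration 1:
  c_1 = (0.810000 + 2.290000)/2 = 1.550000
  f(c_1) = f(1.550000) = -0.597500
  f(a) × f(c) ≥ 0, new interval: [1.550000, 2.290000]
Iteration 2:
  c_2 = (1.550000 + 2.290000)/2 = 1.920000
  f(c_2) = f(1.920000) = 0.686400
  f(a) × f(c) < 0, new interval: [1.550000, 1.920000]
Iteration 3:
  c_3 = (1.550000 + 1.920000)/2 = 1.735000
  f(c_3) = f(1.735000) = 0.010225
  f(a) × f(c) < 0, new interval: [1.550000, 1.735000]
Iteration 4:
  c_4 = (1.550000 + 1.735000)/2 = 1.642500
  f(c_4) = f(1.642500) = -0.302194
  f(a) × f(c) ≥ 0, new interval: [1.642500, 1.735000]
Iteration 5:
  c_5 = (1.642500 + 1.735000)/2 = 1.688750
  f(c_5) = f(1.688750) = -0.148123
  f(a) × f(c) ≥ 0, new interval: [1.688750, 1.735000]

After 5 iteration(s), the approximation is c_5 = 1.688750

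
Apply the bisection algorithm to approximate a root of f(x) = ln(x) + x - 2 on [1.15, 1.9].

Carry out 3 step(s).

f(x) = ln(x) + x - 2
Initial interval: [1.15, 1.9]

Iteration 1:
  c_1 = (1.150000 + 1.900000)/2 = 1.525000
  f(c_1) = f(1.525000) = -0.053006
  f(a) × f(c) ≥ 0, new interval: [1.525000, 1.900000]
Iteration 2:
  c_2 = (1.525000 + 1.900000)/2 = 1.712500
  f(c_2) = f(1.712500) = 0.250454
  f(a) × f(c) < 0, new interval: [1.525000, 1.712500]
Iteration 3:
  c_3 = (1.525000 + 1.712500)/2 = 1.618750
  f(c_3) = f(1.618750) = 0.100404
  f(a) × f(c) < 0, new interval: [1.525000, 1.618750]

After 3 iteration(s), the approximation is c_3 = 1.618750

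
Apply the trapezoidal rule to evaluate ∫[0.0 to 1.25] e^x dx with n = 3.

f(x) = e^x
a = 0.0, b = 1.25, n = 3
h = (b - a)/n = 0.416667

Trapezoidal rule: (h/2)[f(x₀) + 2f(x₁) + 2f(x₂) + ... + f(xₙ)]

x_0 = 0.0000, f(x_0) = 1.000000, coefficient = 1
x_1 = 0.4167, f(x_1) = 1.516897, coefficient = 2
x_2 = 0.8333, f(x_2) = 2.300976, coefficient = 2
x_3 = 1.2500, f(x_3) = 3.490343, coefficient = 1

I ≈ (0.416667/2) × 12.126088 = 2.526268
Exact value: 2.490343
Error: 0.035925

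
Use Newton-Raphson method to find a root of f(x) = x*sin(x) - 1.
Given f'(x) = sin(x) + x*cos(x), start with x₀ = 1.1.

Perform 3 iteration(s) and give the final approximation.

f(x) = x*sin(x) - 1
f'(x) = sin(x) + x*cos(x)
x₀ = 1.1

Newton-Raphson formula: x_{n+1} = x_n - f(x_n)/f'(x_n)

Iteration 1:
  f(1.100000) = -0.019672
  f'(1.100000) = 1.390163
  x_1 = 1.100000 - (-0.019672)/1.390163 = 1.114151
Iteration 2:
  f(1.114151) = -0.000009
  f'(1.114151) = 1.388810
  x_2 = 1.114151 - (-0.000009)/1.388810 = 1.114157
Iteration 3:
  f(1.114157) = 0.000000
  f'(1.114157) = 1.388809
  x_3 = 1.114157 - 0.000000/1.388809 = 1.114157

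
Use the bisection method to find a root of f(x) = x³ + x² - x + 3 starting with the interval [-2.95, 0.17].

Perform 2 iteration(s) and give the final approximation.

f(x) = x³ + x² - x + 3
Initial interval: [-2.95, 0.17]

Iteration 1:
  c_1 = (-2.950000 + 0.170000)/2 = -1.390000
  f(c_1) = f(-1.390000) = 3.636481
  f(a) × f(c) < 0, new interval: [-2.950000, -1.390000]
Iteration 2:
  c_2 = (-2.950000 + (-1.390000))/2 = -2.170000
  f(c_2) = f(-2.170000) = -0.339413
  f(a) × f(c) ≥ 0, new interval: [-2.170000, -1.390000]

After 2 iteration(s), the approximation is c_2 = -2.170000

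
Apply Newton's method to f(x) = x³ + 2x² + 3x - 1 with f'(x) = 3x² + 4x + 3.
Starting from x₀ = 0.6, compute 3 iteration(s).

f(x) = x³ + 2x² + 3x - 1
f'(x) = 3x² + 4x + 3
x₀ = 0.6

Newton-Raphson formula: x_{n+1} = x_n - f(x_n)/f'(x_n)

Iteration 1:
  f(0.600000) = 1.736000
  f'(0.600000) = 6.480000
  x_1 = 0.600000 - 1.736000/6.480000 = 0.332099
Iteration 2:
  f(0.332099) = 0.253503
  f'(0.332099) = 4.659264
  x_2 = 0.332099 - 0.253503/4.659264 = 0.277690
Iteration 3:
  f(0.277690) = 0.008709
  f'(0.277690) = 4.342098
  x_3 = 0.277690 - 0.008709/4.342098 = 0.275685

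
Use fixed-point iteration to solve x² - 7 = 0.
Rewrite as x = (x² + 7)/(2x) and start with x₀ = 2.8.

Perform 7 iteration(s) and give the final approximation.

Equation: x² - 7 = 0
Fixed-point form: x = (x² + 7)/(2x)
x₀ = 2.8

x_1 = g(2.800000) = 2.650000
x_2 = g(2.650000) = 2.645755
x_3 = g(2.645755) = 2.645751
x_4 = g(2.645751) = 2.645751
x_5 = g(2.645751) = 2.645751
x_6 = g(2.645751) = 2.645751
x_7 = g(2.645751) = 2.645751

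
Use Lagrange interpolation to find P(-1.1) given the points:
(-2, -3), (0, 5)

Lagrange interpolation formula:
P(x) = Σ yᵢ × Lᵢ(x)
where Lᵢ(x) = Π_{j≠i} (x - xⱼ)/(xᵢ - xⱼ)

L_0(-1.1) = (-1.1 - 0)/(-2 - 0) = 0.550000
L_1(-1.1) = (-1.1 - (-2))/(0 - (-2)) = 0.450000

P(-1.1) = (-3)×L_0(-1.1) + 5×L_1(-1.1)
P(-1.1) = 0.600000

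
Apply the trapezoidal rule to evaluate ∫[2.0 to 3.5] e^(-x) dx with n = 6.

f(x) = e^(-x)
a = 2.0, b = 3.5, n = 6
h = (b - a)/n = 0.250000

Trapezoidal rule: (h/2)[f(x₀) + 2f(x₁) + 2f(x₂) + ... + f(xₙ)]

x_0 = 2.0000, f(x_0) = 0.135335, coefficient = 1
x_1 = 2.2500, f(x_1) = 0.105399, coefficient = 2
x_2 = 2.5000, f(x_2) = 0.082085, coefficient = 2
x_3 = 2.7500, f(x_3) = 0.063928, coefficient = 2
x_4 = 3.0000, f(x_4) = 0.049787, coefficient = 2
x_5 = 3.2500, f(x_5) = 0.038774, coefficient = 2
x_6 = 3.5000, f(x_6) = 0.030197, coefficient = 1

I ≈ (0.250000/2) × 0.845479 = 0.105685
Exact value: 0.105138
Error: 0.000547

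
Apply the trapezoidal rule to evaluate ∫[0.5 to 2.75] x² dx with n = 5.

f(x) = x²
a = 0.5, b = 2.75, n = 5
h = (b - a)/n = 0.450000

Trapezoidal rule: (h/2)[f(x₀) + 2f(x₁) + 2f(x₂) + ... + f(xₙ)]

x_0 = 0.5000, f(x_0) = 0.250000, coefficient = 1
x_1 = 0.9500, f(x_1) = 0.902500, coefficient = 2
x_2 = 1.4000, f(x_2) = 1.960000, coefficient = 2
x_3 = 1.8500, f(x_3) = 3.422500, coefficient = 2
x_4 = 2.3000, f(x_4) = 5.290000, coefficient = 2
x_5 = 2.7500, f(x_5) = 7.562500, coefficient = 1

I ≈ (0.450000/2) × 30.962500 = 6.966563
Exact value: 6.890625
Error: 0.075938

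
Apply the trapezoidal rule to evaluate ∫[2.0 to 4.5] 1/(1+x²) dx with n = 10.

f(x) = 1/(1+x²)
a = 2.0, b = 4.5, n = 10
h = (b - a)/n = 0.250000

Trapezoidal rule: (h/2)[f(x₀) + 2f(x₁) + 2f(x₂) + ... + f(xₙ)]

x_0 = 2.0000, f(x_0) = 0.200000, coefficient = 1
x_1 = 2.2500, f(x_1) = 0.164948, coefficient = 2
x_2 = 2.5000, f(x_2) = 0.137931, coefficient = 2
x_3 = 2.7500, f(x_3) = 0.116788, coefficient = 2
x_4 = 3.0000, f(x_4) = 0.100000, coefficient = 2
x_5 = 3.2500, f(x_5) = 0.086486, coefficient = 2
x_6 = 3.5000, f(x_6) = 0.075472, coefficient = 2
x_7 = 3.7500, f(x_7) = 0.066390, coefficient = 2
x_8 = 4.0000, f(x_8) = 0.058824, coefficient = 2
x_9 = 4.2500, f(x_9) = 0.052459, coefficient = 2
x_10 = 4.5000, f(x_10) = 0.047059, coefficient = 1

I ≈ (0.250000/2) × 1.965656 = 0.245707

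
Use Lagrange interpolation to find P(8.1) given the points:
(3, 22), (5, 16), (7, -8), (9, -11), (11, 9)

Lagrange interpolation formula:
P(x) = Σ yᵢ × Lᵢ(x)
where Lᵢ(x) = Π_{j≠i} (x - xⱼ)/(xᵢ - xⱼ)

L_0(8.1) = (8.1 - 5)/(3 - 5) × (8.1 - 7)/(3 - 7) × (8.1 - 9)/(3 - 9) × (8.1 - 11)/(3 - 11) = 0.023177
L_1(8.1) = (8.1 - 3)/(5 - 3) × (8.1 - 7)/(5 - 7) × (8.1 - 9)/(5 - 9) × (8.1 - 11)/(5 - 11) = -0.152522
L_2(8.1) = (8.1 - 3)/(7 - 3) × (8.1 - 5)/(7 - 5) × (8.1 - 9)/(7 - 9) × (8.1 - 11)/(7 - 11) = 0.644752
L_3(8.1) = (8.1 - 3)/(9 - 3) × (8.1 - 5)/(9 - 5) × (8.1 - 7)/(9 - 7) × (8.1 - 11)/(9 - 11) = 0.525353
L_4(8.1) = (8.1 - 3)/(11 - 3) × (8.1 - 5)/(11 - 5) × (8.1 - 7)/(11 - 7) × (8.1 - 9)/(11 - 9) = -0.040760

P(8.1) = 22×L_0(8.1) + 16×L_1(8.1) + (-8)×L_2(8.1) + (-11)×L_3(8.1) + 9×L_4(8.1)
P(8.1) = -13.234187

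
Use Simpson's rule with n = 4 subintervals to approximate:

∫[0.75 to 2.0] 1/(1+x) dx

f(x) = 1/(1+x)
a = 0.75, b = 2.0, n = 4
h = (b - a)/n = 0.312500

Simpson's rule: (h/3)[f(x₀) + 4f(x₁) + 2f(x₂) + ... + f(xₙ)]

x_0 = 0.7500, f(x_0) = 0.571429, coefficient = 1
x_1 = 1.0625, f(x_1) = 0.484848, coefficient = 4
x_2 = 1.3750, f(x_2) = 0.421053, coefficient = 2
x_3 = 1.6875, f(x_3) = 0.372093, coefficient = 4
x_4 = 2.0000, f(x_4) = 0.333333, coefficient = 1

I ≈ (0.312500/3) × 5.174633 = 0.539024
Exact value: 0.538997
Error: 0.000028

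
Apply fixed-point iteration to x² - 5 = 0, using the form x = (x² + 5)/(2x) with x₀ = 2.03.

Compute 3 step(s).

Equation: x² - 5 = 0
Fixed-point form: x = (x² + 5)/(2x)
x₀ = 2.03

x_1 = g(2.030000) = 2.246527
x_2 = g(2.246527) = 2.236092
x_3 = g(2.236092) = 2.236068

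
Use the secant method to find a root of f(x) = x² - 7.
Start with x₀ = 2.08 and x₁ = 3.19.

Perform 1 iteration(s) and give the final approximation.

f(x) = x² - 7
x₀ = 2.08, x₁ = 3.19

Secant formula: x_{n+1} = x_n - f(x_n)(x_n - x_{n-1})/(f(x_n) - f(x_{n-1}))

Iteration 1:
  f(2.080000) = -2.673600
  f(3.190000) = 3.176100
  x_2 = 3.190000 - 3.176100×(3.190000 - 2.080000)/(3.176100 - (-2.673600))
       = 2.587324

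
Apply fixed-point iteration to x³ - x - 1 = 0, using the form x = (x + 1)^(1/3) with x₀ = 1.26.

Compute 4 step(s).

Equation: x³ - x - 1 = 0
Fixed-point form: x = (x + 1)^(1/3)
x₀ = 1.26

x_1 = g(1.260000) = 1.312309
x_2 = g(1.312309) = 1.322357
x_3 = g(1.322357) = 1.324269
x_4 = g(1.324269) = 1.324633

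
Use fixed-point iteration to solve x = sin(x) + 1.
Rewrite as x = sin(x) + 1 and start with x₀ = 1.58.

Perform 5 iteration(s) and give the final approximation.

Equation: x = sin(x) + 1
Fixed-point form: x = sin(x) + 1
x₀ = 1.58

x_1 = g(1.580000) = 1.999958
x_2 = g(1.999958) = 1.909315
x_3 = g(1.909315) = 1.943248
x_4 = g(1.943248) = 1.931438
x_5 = g(1.931438) = 1.935671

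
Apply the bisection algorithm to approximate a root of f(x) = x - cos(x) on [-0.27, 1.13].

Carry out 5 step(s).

f(x) = x - cos(x)
Initial interval: [-0.27, 1.13]

Iteration 1:
  c_1 = (-0.270000 + 1.130000)/2 = 0.430000
  f(c_1) = f(0.430000) = -0.478966
  f(a) × f(c) ≥ 0, new interval: [0.430000, 1.130000]
Iteration 2:
  c_2 = (0.430000 + 1.130000)/2 = 0.780000
  f(c_2) = f(0.780000) = 0.069086
  f(a) × f(c) < 0, new interval: [0.430000, 0.780000]
Iteration 3:
  c_3 = (0.430000 + 0.780000)/2 = 0.605000
  f(c_3) = f(0.605000) = -0.217502
  f(a) × f(c) ≥ 0, new interval: [0.605000, 0.780000]
Iteration 4:
  c_4 = (0.605000 + 0.780000)/2 = 0.692500
  f(c_4) = f(0.692500) = -0.077152
  f(a) × f(c) ≥ 0, new interval: [0.692500, 0.780000]
Iteration 5:
  c_5 = (0.692500 + 0.780000)/2 = 0.736250
  f(c_5) = f(0.736250) = -0.004742
  f(a) × f(c) ≥ 0, new interval: [0.736250, 0.780000]

After 5 iteration(s), the approximation is c_5 = 0.736250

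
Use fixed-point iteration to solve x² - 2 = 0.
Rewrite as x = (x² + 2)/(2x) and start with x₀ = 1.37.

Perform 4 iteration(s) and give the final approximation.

Equation: x² - 2 = 0
Fixed-point form: x = (x² + 2)/(2x)
x₀ = 1.37

x_1 = g(1.370000) = 1.414927
x_2 = g(1.414927) = 1.414214
x_3 = g(1.414214) = 1.414214
x_4 = g(1.414214) = 1.414214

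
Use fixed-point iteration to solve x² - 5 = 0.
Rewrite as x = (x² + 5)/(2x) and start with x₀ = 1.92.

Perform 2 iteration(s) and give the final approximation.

Equation: x² - 5 = 0
Fixed-point form: x = (x² + 5)/(2x)
x₀ = 1.92

x_1 = g(1.920000) = 2.262083
x_2 = g(2.262083) = 2.236218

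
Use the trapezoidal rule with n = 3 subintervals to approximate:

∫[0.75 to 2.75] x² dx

f(x) = x²
a = 0.75, b = 2.75, n = 3
h = (b - a)/n = 0.666667

Trapezoidal rule: (h/2)[f(x₀) + 2f(x₁) + 2f(x₂) + ... + f(xₙ)]

x_0 = 0.7500, f(x_0) = 0.562500, coefficient = 1
x_1 = 1.4167, f(x_1) = 2.006944, coefficient = 2
x_2 = 2.0833, f(x_2) = 4.340278, coefficient = 2
x_3 = 2.7500, f(x_3) = 7.562500, coefficient = 1

I ≈ (0.666667/2) × 20.819444 = 6.939815
Exact value: 6.791667
Error: 0.148148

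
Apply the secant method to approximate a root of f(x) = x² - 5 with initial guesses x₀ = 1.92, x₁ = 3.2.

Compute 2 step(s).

f(x) = x² - 5
x₀ = 1.92, x₁ = 3.2

Secant formula: x_{n+1} = x_n - f(x_n)(x_n - x_{n-1})/(f(x_n) - f(x_{n-1}))

Iteration 1:
  f(1.920000) = -1.313600
  f(3.200000) = 5.240000
  x_2 = 3.200000 - 5.240000×(3.200000 - 1.920000)/(5.240000 - (-1.313600))
       = 2.176563
Iteration 2:
  f(3.200000) = 5.240000
  f(2.176563) = -0.262576
  x_3 = 2.176563 - (-0.262576)×(2.176563 - 3.200000)/(-0.262576 - 5.240000)
       = 2.225400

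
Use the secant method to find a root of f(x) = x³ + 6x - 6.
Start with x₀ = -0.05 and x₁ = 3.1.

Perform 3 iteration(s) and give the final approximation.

f(x) = x³ + 6x - 6
x₀ = -0.05, x₁ = 3.1

Secant formula: x_{n+1} = x_n - f(x_n)(x_n - x_{n-1})/(f(x_n) - f(x_{n-1}))

Iteration 1:
  f(-0.050000) = -6.300125
  f(3.100000) = 42.391000
  x_2 = 3.100000 - 42.391000×(3.100000 - (-0.050000))/(42.391000 - (-6.300125))
       = 0.357577
Iteration 2:
  f(3.100000) = 42.391000
  f(0.357577) = -3.808816
  x_3 = 0.357577 - (-3.808816)×(0.357577 - 3.100000)/(-3.808816 - 42.391000)
       = 0.583669
Iteration 3:
  f(0.357577) = -3.808816
  f(0.583669) = -2.299150
  x_4 = 0.583669 - (-2.299150)×(0.583669 - 0.357577)/(-2.299150 - (-3.808816))
       = 0.927995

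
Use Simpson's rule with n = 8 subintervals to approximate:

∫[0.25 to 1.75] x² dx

f(x) = x²
a = 0.25, b = 1.75, n = 8
h = (b - a)/n = 0.187500

Simpson's rule: (h/3)[f(x₀) + 4f(x₁) + 2f(x₂) + ... + f(xₙ)]

x_0 = 0.2500, f(x_0) = 0.062500, coefficient = 1
x_1 = 0.4375, f(x_1) = 0.191406, coefficient = 4
x_2 = 0.6250, f(x_2) = 0.390625, coefficient = 2
x_3 = 0.8125, f(x_3) = 0.660156, coefficient = 4
x_4 = 1.0000, f(x_4) = 1.000000, coefficient = 2
x_5 = 1.1875, f(x_5) = 1.410156, coefficient = 4
x_6 = 1.3750, f(x_6) = 1.890625, coefficient = 2
x_7 = 1.5625, f(x_7) = 2.441406, coefficient = 4
x_8 = 1.7500, f(x_8) = 3.062500, coefficient = 1

I ≈ (0.187500/3) × 28.500000 = 1.781250
Exact value: 1.781250
Error: 0.000000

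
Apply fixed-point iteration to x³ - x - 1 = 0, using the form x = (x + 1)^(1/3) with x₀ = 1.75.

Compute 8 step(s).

Equation: x³ - x - 1 = 0
Fixed-point form: x = (x + 1)^(1/3)
x₀ = 1.75

x_1 = g(1.750000) = 1.401020
x_2 = g(1.401020) = 1.339055
x_3 = g(1.339055) = 1.327436
x_4 = g(1.327436) = 1.325234
x_5 = g(1.325234) = 1.324816
x_6 = g(1.324816) = 1.324737
x_7 = g(1.324737) = 1.324721
x_8 = g(1.324721) = 1.324719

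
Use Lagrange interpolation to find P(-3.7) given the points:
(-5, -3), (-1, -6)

Lagrange interpolation formula:
P(x) = Σ yᵢ × Lᵢ(x)
where Lᵢ(x) = Π_{j≠i} (x - xⱼ)/(xᵢ - xⱼ)

L_0(-3.7) = (-3.7 - (-1))/(-5 - (-1)) = 0.675000
L_1(-3.7) = (-3.7 - (-5))/(-1 - (-5)) = 0.325000

P(-3.7) = (-3)×L_0(-3.7) + (-6)×L_1(-3.7)
P(-3.7) = -3.975000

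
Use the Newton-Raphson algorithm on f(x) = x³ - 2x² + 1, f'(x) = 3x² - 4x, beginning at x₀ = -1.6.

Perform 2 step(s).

f(x) = x³ - 2x² + 1
f'(x) = 3x² - 4x
x₀ = -1.6

Newton-Raphson formula: x_{n+1} = x_n - f(x_n)/f'(x_n)

Iteration 1:
  f(-1.600000) = -8.216000
  f'(-1.600000) = 14.080000
  x_1 = -1.600000 - (-8.216000)/14.080000 = -1.016477
Iteration 2:
  f(-1.016477) = -2.116703
  f'(-1.016477) = 7.165587
  x_2 = -1.016477 - (-2.116703)/7.165587 = -0.721079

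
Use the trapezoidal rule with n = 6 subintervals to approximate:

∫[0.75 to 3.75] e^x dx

f(x) = e^x
a = 0.75, b = 3.75, n = 6
h = (b - a)/n = 0.500000

Trapezoidal rule: (h/2)[f(x₀) + 2f(x₁) + 2f(x₂) + ... + f(xₙ)]

x_0 = 0.7500, f(x_0) = 2.117000, coefficient = 1
x_1 = 1.2500, f(x_1) = 3.490343, coefficient = 2
x_2 = 1.7500, f(x_2) = 5.754603, coefficient = 2
x_3 = 2.2500, f(x_3) = 9.487736, coefficient = 2
x_4 = 2.7500, f(x_4) = 15.642632, coefficient = 2
x_5 = 3.2500, f(x_5) = 25.790340, coefficient = 2
x_6 = 3.7500, f(x_6) = 42.521082, coefficient = 1

I ≈ (0.500000/2) × 164.969389 = 41.242347
Exact value: 40.404082
Error: 0.838265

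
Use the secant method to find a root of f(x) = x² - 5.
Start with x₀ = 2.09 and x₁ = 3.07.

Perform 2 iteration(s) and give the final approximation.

f(x) = x² - 5
x₀ = 2.09, x₁ = 3.07

Secant formula: x_{n+1} = x_n - f(x_n)(x_n - x_{n-1})/(f(x_n) - f(x_{n-1}))

Iteration 1:
  f(2.090000) = -0.631900
  f(3.070000) = 4.424900
  x_2 = 3.070000 - 4.424900×(3.070000 - 2.090000)/(4.424900 - (-0.631900))
       = 2.212461
Iteration 2:
  f(3.070000) = 4.424900
  f(2.212461) = -0.105015
  x_3 = 2.212461 - (-0.105015)×(2.212461 - 3.070000)/(-0.105015 - 4.424900)
       = 2.232341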